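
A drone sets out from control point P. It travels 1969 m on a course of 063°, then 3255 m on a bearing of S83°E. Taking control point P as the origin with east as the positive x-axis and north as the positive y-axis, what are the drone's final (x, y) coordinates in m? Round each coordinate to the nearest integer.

Leg 1 (063°, 1969 m): east 1969 sin 63° = 1754.39, north 1969 cos 63° = 893.91
Leg 2 (S83°E, 3255 m): east 3255 sin 97° = 3230.74, north 3255 cos 97° = -396.68
Summing: 4985.13 m east, 497.22 m north → (4985, 497).

(4985, 497)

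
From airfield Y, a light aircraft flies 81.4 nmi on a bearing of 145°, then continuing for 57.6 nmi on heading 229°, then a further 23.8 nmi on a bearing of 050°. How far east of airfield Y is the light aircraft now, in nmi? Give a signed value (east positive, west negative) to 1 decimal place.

21.4 nmi

Leg 1 (145°, 81.4 nmi): east 81.4 sin 145° = 46.69, north 81.4 cos 145° = -66.68
Leg 2 (229°, 57.6 nmi): east 57.6 sin 229° = -43.47, north 57.6 cos 229° = -37.79
Leg 3 (050°, 23.8 nmi): east 23.8 sin 50° = 18.23, north 23.8 cos 50° = 15.30
Net east component: 21.45 nmi.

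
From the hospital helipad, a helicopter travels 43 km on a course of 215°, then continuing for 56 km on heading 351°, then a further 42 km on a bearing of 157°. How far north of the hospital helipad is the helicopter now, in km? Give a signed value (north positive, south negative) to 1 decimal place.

Leg 1 (215°, 43 km): east 43 sin 215° = -24.66, north 43 cos 215° = -35.22
Leg 2 (351°, 56 km): east 56 sin 351° = -8.76, north 56 cos 351° = 55.31
Leg 3 (157°, 42 km): east 42 sin 157° = 16.41, north 42 cos 157° = -38.66
Net north component: -18.57 km.

-18.6 km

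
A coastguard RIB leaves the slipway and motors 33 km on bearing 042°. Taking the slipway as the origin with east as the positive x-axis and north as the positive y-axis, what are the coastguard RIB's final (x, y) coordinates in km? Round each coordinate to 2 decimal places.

(22.08, 24.52)

Leg 1 (042°, 33 km): east 33 sin 42° = 22.08, north 33 cos 42° = 24.52
Summing: 22.08 km east, 24.52 km north → (22.08, 24.52).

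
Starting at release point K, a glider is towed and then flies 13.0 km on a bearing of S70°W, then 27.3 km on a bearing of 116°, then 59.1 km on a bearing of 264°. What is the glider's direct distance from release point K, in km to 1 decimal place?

51.7 km

Leg 1 (S70°W, 13.0 km): east 13.0 sin 250° = -12.22, north 13.0 cos 250° = -4.45
Leg 2 (116°, 27.3 km): east 27.3 sin 116° = 24.54, north 27.3 cos 116° = -11.97
Leg 3 (264°, 59.1 km): east 59.1 sin 264° = -58.78, north 59.1 cos 264° = -6.18
Net: -46.46 east, -22.59 north. Distance = √((-46.46)² + (-22.59)²) = 51.657 km.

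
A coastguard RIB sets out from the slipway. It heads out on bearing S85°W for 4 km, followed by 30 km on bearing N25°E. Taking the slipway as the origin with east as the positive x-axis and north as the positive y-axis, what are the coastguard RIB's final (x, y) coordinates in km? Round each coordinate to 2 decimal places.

(8.69, 26.84)

Leg 1 (S85°W, 4 km): east 4 sin 265° = -3.98, north 4 cos 265° = -0.35
Leg 2 (N25°E, 30 km): east 30 sin 25° = 12.68, north 30 cos 25° = 27.19
Summing: 8.69 km east, 26.84 km north → (8.69, 26.84).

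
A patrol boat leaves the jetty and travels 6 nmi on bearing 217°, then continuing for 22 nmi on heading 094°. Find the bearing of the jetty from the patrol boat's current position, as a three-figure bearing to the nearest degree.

289°

Leg 1 (217°, 6 nmi): east 6 sin 217° = -3.61, north 6 cos 217° = -4.79
Leg 2 (094°, 22 nmi): east 22 sin 94° = 21.95, north 22 cos 94° = -1.53
Net displacement: 18.34 east, -6.33 north. Direction back to start is (-18.34, 6.33): bearing = atan2(-18.34, 6.33) mod 360° = 289.04° ≈ 289°.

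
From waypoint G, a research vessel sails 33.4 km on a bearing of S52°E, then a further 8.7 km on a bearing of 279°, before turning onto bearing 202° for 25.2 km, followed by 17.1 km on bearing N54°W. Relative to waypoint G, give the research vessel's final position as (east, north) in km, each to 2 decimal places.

(-5.55, -32.52)

Leg 1 (S52°E, 33.4 km): east 33.4 sin 128° = 26.32, north 33.4 cos 128° = -20.56
Leg 2 (279°, 8.7 km): east 8.7 sin 279° = -8.59, north 8.7 cos 279° = 1.36
Leg 3 (202°, 25.2 km): east 25.2 sin 202° = -9.44, north 25.2 cos 202° = -23.37
Leg 4 (N54°W, 17.1 km): east 17.1 sin 306° = -13.83, north 17.1 cos 306° = 10.05
Summing: -5.55 km east, -32.52 km north → (-5.55, -32.52).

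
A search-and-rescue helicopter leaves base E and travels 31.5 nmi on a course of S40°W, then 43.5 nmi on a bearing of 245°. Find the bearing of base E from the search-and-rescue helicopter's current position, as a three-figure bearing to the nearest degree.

Leg 1 (S40°W, 31.5 nmi): east 31.5 sin 220° = -20.25, north 31.5 cos 220° = -24.13
Leg 2 (245°, 43.5 nmi): east 43.5 sin 245° = -39.42, north 43.5 cos 245° = -18.38
Net displacement: -59.67 east, -42.51 north. Direction back to start is (59.67, 42.51): bearing = atan2(59.67, 42.51) mod 360° = 54.53° ≈ 055°.

055°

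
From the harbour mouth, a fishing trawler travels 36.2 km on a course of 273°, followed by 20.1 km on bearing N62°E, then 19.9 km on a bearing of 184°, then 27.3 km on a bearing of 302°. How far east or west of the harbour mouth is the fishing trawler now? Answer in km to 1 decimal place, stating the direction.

42.9 km west

Leg 1 (273°, 36.2 km): east 36.2 sin 273° = -36.15, north 36.2 cos 273° = 1.89
Leg 2 (N62°E, 20.1 km): east 20.1 sin 62° = 17.75, north 20.1 cos 62° = 9.44
Leg 3 (184°, 19.9 km): east 19.9 sin 184° = -1.39, north 19.9 cos 184° = -19.85
Leg 4 (302°, 27.3 km): east 27.3 sin 302° = -23.15, north 27.3 cos 302° = 14.47
Net east component: -42.94 km.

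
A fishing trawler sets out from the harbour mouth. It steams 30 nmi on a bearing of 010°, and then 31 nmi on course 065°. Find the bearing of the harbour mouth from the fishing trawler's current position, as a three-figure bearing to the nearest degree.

Leg 1 (010°, 30 nmi): east 30 sin 10° = 5.21, north 30 cos 10° = 29.54
Leg 2 (065°, 31 nmi): east 31 sin 65° = 28.10, north 31 cos 65° = 13.10
Net displacement: 33.30 east, 42.65 north. Direction back to start is (-33.30, -42.65): bearing = atan2(-33.30, -42.65) mod 360° = 217.99° ≈ 218°.

218°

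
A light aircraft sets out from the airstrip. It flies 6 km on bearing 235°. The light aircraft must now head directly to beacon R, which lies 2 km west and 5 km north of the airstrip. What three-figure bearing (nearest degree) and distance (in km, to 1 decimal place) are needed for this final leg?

019°, 8.9 km

Leg 1 (235°, 6 km): east 6 sin 235° = -4.91, north 6 cos 235° = -3.44
Current position: (-4.91, -3.44). Target: (-2, 5). Remaining: Δeast = 2.91, Δnorth = 8.44.
Bearing = atan2(2.91, 8.44) mod 360° = 19.05°; distance = √((2.91)² + (8.44)²) = 8.931 km.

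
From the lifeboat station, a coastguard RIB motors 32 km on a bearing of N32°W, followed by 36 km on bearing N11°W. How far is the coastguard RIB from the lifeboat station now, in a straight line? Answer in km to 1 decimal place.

66.9 km

Leg 1 (N32°W, 32 km): east 32 sin 328° = -16.96, north 32 cos 328° = 27.14
Leg 2 (N11°W, 36 km): east 36 sin 349° = -6.87, north 36 cos 349° = 35.34
Net: -23.83 east, 62.48 north. Distance = √((-23.83)² + (62.48)²) = 66.865 km.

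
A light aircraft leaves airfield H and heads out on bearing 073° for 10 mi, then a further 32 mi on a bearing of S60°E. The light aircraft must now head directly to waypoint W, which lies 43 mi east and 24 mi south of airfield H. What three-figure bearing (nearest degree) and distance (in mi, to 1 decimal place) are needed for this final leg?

Leg 1 (073°, 10 mi): east 10 sin 73° = 9.56, north 10 cos 73° = 2.92
Leg 2 (S60°E, 32 mi): east 32 sin 120° = 27.71, north 32 cos 120° = -16.00
Current position: (37.28, -13.08). Target: (43, -24). Remaining: Δeast = 5.72, Δnorth = -10.92.
Bearing = atan2(5.72, -10.92) mod 360° = 152.35°; distance = √((5.72)² + (-10.92)²) = 12.333 mi.

152°, 12.3 mi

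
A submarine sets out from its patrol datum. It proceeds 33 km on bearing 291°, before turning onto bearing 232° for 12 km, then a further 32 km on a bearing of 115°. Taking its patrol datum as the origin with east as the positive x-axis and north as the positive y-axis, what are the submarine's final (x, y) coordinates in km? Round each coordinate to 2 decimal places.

(-11.26, -9.09)

Leg 1 (291°, 33 km): east 33 sin 291° = -30.81, north 33 cos 291° = 11.83
Leg 2 (232°, 12 km): east 12 sin 232° = -9.46, north 12 cos 232° = -7.39
Leg 3 (115°, 32 km): east 32 sin 115° = 29.00, north 32 cos 115° = -13.52
Summing: -11.26 km east, -9.09 km north → (-11.26, -9.09).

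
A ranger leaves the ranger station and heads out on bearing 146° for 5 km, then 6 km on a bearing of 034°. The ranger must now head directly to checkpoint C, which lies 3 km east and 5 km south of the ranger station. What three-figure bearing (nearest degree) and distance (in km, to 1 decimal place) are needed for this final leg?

Leg 1 (146°, 5 km): east 5 sin 146° = 2.80, north 5 cos 146° = -4.15
Leg 2 (034°, 6 km): east 6 sin 34° = 3.36, north 6 cos 34° = 4.97
Current position: (6.15, 0.83). Target: (3, -5). Remaining: Δeast = -3.15, Δnorth = -5.83.
Bearing = atan2(-3.15, -5.83) mod 360° = 208.40°; distance = √((-3.15)² + (-5.83)²) = 6.626 km.

208°, 6.6 km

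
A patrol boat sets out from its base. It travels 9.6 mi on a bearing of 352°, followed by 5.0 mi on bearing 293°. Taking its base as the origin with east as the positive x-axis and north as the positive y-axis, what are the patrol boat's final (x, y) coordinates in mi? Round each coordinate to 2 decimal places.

(-5.94, 11.46)

Leg 1 (352°, 9.6 mi): east 9.6 sin 352° = -1.34, north 9.6 cos 352° = 9.51
Leg 2 (293°, 5.0 mi): east 5.0 sin 293° = -4.60, north 5.0 cos 293° = 1.95
Summing: -5.94 mi east, 11.46 mi north → (-5.94, 11.46).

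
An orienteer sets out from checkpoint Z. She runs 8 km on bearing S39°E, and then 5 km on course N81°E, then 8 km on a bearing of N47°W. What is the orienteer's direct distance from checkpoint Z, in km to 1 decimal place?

Leg 1 (S39°E, 8 km): east 8 sin 141° = 5.03, north 8 cos 141° = -6.22
Leg 2 (N81°E, 5 km): east 5 sin 81° = 4.94, north 5 cos 81° = 0.78
Leg 3 (N47°W, 8 km): east 8 sin 313° = -5.85, north 8 cos 313° = 5.46
Net: 4.12 east, 0.02 north. Distance = √((4.12)² + (0.02)²) = 4.122 km.

4.1 km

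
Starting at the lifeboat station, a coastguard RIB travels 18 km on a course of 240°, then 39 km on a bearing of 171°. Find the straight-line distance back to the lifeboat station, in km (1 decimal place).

Leg 1 (240°, 18 km): east 18 sin 240° = -15.59, north 18 cos 240° = -9.00
Leg 2 (171°, 39 km): east 39 sin 171° = 6.10, north 39 cos 171° = -38.52
Net: -9.49 east, -47.52 north. Distance = √((-9.49)² + (-47.52)²) = 48.458 km.

48.5 km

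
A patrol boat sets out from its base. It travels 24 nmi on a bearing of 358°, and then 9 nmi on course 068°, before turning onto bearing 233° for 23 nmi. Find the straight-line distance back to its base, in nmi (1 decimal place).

17.3 nmi

Leg 1 (358°, 24 nmi): east 24 sin 358° = -0.84, north 24 cos 358° = 23.99
Leg 2 (068°, 9 nmi): east 9 sin 68° = 8.34, north 9 cos 68° = 3.37
Leg 3 (233°, 23 nmi): east 23 sin 233° = -18.37, north 23 cos 233° = -13.84
Net: -10.86 east, 13.52 north. Distance = √((-10.86)² + (13.52)²) = 17.339 nmi.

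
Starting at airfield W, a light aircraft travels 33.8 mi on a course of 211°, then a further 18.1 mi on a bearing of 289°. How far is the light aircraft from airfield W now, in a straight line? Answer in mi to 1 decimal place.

Leg 1 (211°, 33.8 mi): east 33.8 sin 211° = -17.41, north 33.8 cos 211° = -28.97
Leg 2 (289°, 18.1 mi): east 18.1 sin 289° = -17.11, north 18.1 cos 289° = 5.89
Net: -34.52 east, -23.08 north. Distance = √((-34.52)² + (-23.08)²) = 41.526 mi.

41.5 mi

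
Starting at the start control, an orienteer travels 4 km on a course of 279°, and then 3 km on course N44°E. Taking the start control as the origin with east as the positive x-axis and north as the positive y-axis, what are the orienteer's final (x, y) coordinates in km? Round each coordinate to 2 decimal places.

Leg 1 (279°, 4 km): east 4 sin 279° = -3.95, north 4 cos 279° = 0.63
Leg 2 (N44°E, 3 km): east 3 sin 44° = 2.08, north 3 cos 44° = 2.16
Summing: -1.87 km east, 2.78 km north → (-1.87, 2.78).

(-1.87, 2.78)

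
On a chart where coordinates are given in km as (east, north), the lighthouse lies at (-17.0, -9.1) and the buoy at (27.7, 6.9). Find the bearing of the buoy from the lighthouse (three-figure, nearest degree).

070°

Δeast = 27.7 − -17.0 = 44.70; Δnorth = 6.9 − -9.1 = 16.00.
Bearing = atan2(Δeast, Δnorth) mod 360° = 70.31° ≈ 070°.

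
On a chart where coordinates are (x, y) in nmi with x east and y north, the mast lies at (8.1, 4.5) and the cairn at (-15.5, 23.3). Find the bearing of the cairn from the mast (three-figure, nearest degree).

309°

Δeast = -15.5 − 8.1 = -23.60; Δnorth = 23.3 − 4.5 = 18.80.
Bearing = atan2(Δeast, Δnorth) mod 360° = 308.54° ≈ 309°.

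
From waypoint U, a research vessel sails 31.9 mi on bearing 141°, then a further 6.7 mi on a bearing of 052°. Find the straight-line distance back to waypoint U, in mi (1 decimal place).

32.7 mi

Leg 1 (141°, 31.9 mi): east 31.9 sin 141° = 20.08, north 31.9 cos 141° = -24.79
Leg 2 (052°, 6.7 mi): east 6.7 sin 52° = 5.28, north 6.7 cos 52° = 4.12
Net: 25.35 east, -20.67 north. Distance = √((25.35)² + (-20.67)²) = 32.710 mi.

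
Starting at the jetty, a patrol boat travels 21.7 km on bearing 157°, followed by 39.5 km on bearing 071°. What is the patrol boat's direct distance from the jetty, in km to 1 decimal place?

Leg 1 (157°, 21.7 km): east 21.7 sin 157° = 8.48, north 21.7 cos 157° = -19.97
Leg 2 (071°, 39.5 km): east 39.5 sin 71° = 37.35, north 39.5 cos 71° = 12.86
Net: 45.83 east, -7.12 north. Distance = √((45.83)² + (-7.12)²) = 46.376 km.

46.4 km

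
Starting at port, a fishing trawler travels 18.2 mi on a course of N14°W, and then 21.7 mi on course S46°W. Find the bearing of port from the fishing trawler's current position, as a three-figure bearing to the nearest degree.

097°

Leg 1 (N14°W, 18.2 mi): east 18.2 sin 346° = -4.40, north 18.2 cos 346° = 17.66
Leg 2 (S46°W, 21.7 mi): east 21.7 sin 226° = -15.61, north 21.7 cos 226° = -15.07
Net displacement: -20.01 east, 2.59 north. Direction back to start is (20.01, -2.59): bearing = atan2(20.01, -2.59) mod 360° = 97.36° ≈ 097°.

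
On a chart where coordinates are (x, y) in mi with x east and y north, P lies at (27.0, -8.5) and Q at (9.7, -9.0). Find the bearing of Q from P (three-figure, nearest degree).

Δeast = 9.7 − 27.0 = -17.30; Δnorth = -9.0 − -8.5 = -0.50.
Bearing = atan2(Δeast, Δnorth) mod 360° = 268.34° ≈ 268°.

268°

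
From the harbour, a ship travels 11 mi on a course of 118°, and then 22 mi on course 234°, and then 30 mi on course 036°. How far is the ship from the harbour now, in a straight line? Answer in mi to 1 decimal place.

11.4 mi

Leg 1 (118°, 11 mi): east 11 sin 118° = 9.71, north 11 cos 118° = -5.16
Leg 2 (234°, 22 mi): east 22 sin 234° = -17.80, north 22 cos 234° = -12.93
Leg 3 (036°, 30 mi): east 30 sin 36° = 17.63, north 30 cos 36° = 24.27
Net: 9.55 east, 6.18 north. Distance = √((9.55)² + (6.18)²) = 11.370 mi.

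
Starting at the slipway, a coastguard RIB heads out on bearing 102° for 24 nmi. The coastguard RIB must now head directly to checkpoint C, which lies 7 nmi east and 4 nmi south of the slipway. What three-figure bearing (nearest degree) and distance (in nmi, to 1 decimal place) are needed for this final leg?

273°, 16.5 nmi

Leg 1 (102°, 24 nmi): east 24 sin 102° = 23.48, north 24 cos 102° = -4.99
Current position: (23.48, -4.99). Target: (7, -4). Remaining: Δeast = -16.48, Δnorth = 0.99.
Bearing = atan2(-16.48, 0.99) mod 360° = 273.44°; distance = √((-16.48)² + (0.99)²) = 16.505 nmi.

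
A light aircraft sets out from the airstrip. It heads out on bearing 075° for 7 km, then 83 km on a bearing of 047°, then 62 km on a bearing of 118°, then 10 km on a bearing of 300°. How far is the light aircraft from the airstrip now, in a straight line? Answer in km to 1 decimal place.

Leg 1 (075°, 7 km): east 7 sin 75° = 6.76, north 7 cos 75° = 1.81
Leg 2 (047°, 83 km): east 83 sin 47° = 60.70, north 83 cos 47° = 56.61
Leg 3 (118°, 62 km): east 62 sin 118° = 54.74, north 62 cos 118° = -29.11
Leg 4 (300°, 10 km): east 10 sin 300° = -8.66, north 10 cos 300° = 5.00
Net: 113.55 east, 34.31 north. Distance = √((113.55)² + (34.31)²) = 118.617 km.

118.6 km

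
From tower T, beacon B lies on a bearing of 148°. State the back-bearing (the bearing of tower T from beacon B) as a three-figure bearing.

328°

Back-bearing = 148° + 180° = 328°.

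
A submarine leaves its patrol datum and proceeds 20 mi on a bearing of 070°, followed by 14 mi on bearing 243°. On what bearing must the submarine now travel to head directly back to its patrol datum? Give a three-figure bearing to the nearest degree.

266°

Leg 1 (070°, 20 mi): east 20 sin 70° = 18.79, north 20 cos 70° = 6.84
Leg 2 (243°, 14 mi): east 14 sin 243° = -12.47, north 14 cos 243° = -6.36
Net displacement: 6.32 east, 0.48 north. Direction back to start is (-6.32, -0.48): bearing = atan2(-6.32, -0.48) mod 360° = 265.62° ≈ 266°.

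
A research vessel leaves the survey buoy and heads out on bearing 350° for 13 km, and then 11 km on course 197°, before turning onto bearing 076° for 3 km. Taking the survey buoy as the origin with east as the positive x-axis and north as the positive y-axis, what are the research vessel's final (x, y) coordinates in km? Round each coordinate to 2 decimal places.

Leg 1 (350°, 13 km): east 13 sin 350° = -2.26, north 13 cos 350° = 12.80
Leg 2 (197°, 11 km): east 11 sin 197° = -3.22, north 11 cos 197° = -10.52
Leg 3 (076°, 3 km): east 3 sin 76° = 2.91, north 3 cos 76° = 0.73
Summing: -2.56 km east, 3.01 km north → (-2.56, 3.01).

(-2.56, 3.01)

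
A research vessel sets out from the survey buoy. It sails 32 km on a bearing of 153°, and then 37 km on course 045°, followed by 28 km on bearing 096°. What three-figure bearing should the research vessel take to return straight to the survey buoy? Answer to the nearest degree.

Leg 1 (153°, 32 km): east 32 sin 153° = 14.53, north 32 cos 153° = -28.51
Leg 2 (045°, 37 km): east 37 sin 45° = 26.16, north 37 cos 45° = 26.16
Leg 3 (096°, 28 km): east 28 sin 96° = 27.85, north 28 cos 96° = -2.93
Net displacement: 68.54 east, -5.28 north. Direction back to start is (-68.54, 5.28): bearing = atan2(-68.54, 5.28) mod 360° = 274.40° ≈ 274°.

274°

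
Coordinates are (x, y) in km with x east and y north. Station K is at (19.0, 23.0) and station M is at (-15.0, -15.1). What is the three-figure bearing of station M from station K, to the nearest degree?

Δeast = -15.0 − 19.0 = -34.00; Δnorth = -15.1 − 23.0 = -38.10.
Bearing = atan2(Δeast, Δnorth) mod 360° = 221.75° ≈ 222°.

222°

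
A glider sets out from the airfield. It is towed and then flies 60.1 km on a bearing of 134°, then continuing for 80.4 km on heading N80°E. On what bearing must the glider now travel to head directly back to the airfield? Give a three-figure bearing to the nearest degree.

283°

Leg 1 (134°, 60.1 km): east 60.1 sin 134° = 43.23, north 60.1 cos 134° = -41.75
Leg 2 (N80°E, 80.4 km): east 80.4 sin 80° = 79.18, north 80.4 cos 80° = 13.96
Net displacement: 122.41 east, -27.79 north. Direction back to start is (-122.41, 27.79): bearing = atan2(-122.41, 27.79) mod 360° = 282.79° ≈ 283°.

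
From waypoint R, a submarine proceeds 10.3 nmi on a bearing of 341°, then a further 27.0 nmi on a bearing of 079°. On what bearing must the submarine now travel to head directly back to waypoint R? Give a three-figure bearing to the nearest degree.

237°

Leg 1 (341°, 10.3 nmi): east 10.3 sin 341° = -3.35, north 10.3 cos 341° = 9.74
Leg 2 (079°, 27.0 nmi): east 27.0 sin 79° = 26.50, north 27.0 cos 79° = 5.15
Net displacement: 23.15 east, 14.89 north. Direction back to start is (-23.15, -14.89): bearing = atan2(-23.15, -14.89) mod 360° = 237.25° ≈ 237°.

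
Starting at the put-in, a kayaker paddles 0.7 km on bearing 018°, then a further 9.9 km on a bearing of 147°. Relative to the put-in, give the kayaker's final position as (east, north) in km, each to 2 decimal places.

Leg 1 (018°, 0.7 km): east 0.7 sin 18° = 0.22, north 0.7 cos 18° = 0.67
Leg 2 (147°, 9.9 km): east 9.9 sin 147° = 5.39, north 9.9 cos 147° = -8.30
Summing: 5.61 km east, -7.64 km north → (5.61, -7.64).

(5.61, -7.64)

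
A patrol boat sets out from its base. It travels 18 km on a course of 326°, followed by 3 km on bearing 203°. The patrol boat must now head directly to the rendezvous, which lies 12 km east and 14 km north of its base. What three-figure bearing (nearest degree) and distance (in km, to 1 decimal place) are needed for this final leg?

085°, 23.3 km

Leg 1 (326°, 18 km): east 18 sin 326° = -10.07, north 18 cos 326° = 14.92
Leg 2 (203°, 3 km): east 3 sin 203° = -1.17, north 3 cos 203° = -2.76
Current position: (-11.24, 12.16). Target: (12, 14). Remaining: Δeast = 23.24, Δnorth = 1.84.
Bearing = atan2(23.24, 1.84) mod 360° = 85.48°; distance = √((23.24)² + (1.84)²) = 23.310 km.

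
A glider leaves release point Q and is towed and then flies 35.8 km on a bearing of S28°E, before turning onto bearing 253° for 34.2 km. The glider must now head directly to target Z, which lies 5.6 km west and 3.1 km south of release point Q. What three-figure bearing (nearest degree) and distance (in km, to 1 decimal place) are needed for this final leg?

015°, 39.9 km

Leg 1 (S28°E, 35.8 km): east 35.8 sin 152° = 16.81, north 35.8 cos 152° = -31.61
Leg 2 (253°, 34.2 km): east 34.2 sin 253° = -32.71, north 34.2 cos 253° = -10.00
Current position: (-15.90, -41.61). Target: (-5.6, -3.1). Remaining: Δeast = 10.30, Δnorth = 38.51.
Bearing = atan2(10.30, 38.51) mod 360° = 14.97°; distance = √((10.30)² + (38.51)²) = 39.862 km.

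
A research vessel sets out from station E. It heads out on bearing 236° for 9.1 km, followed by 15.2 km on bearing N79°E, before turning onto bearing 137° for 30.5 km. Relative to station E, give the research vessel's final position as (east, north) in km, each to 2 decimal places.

Leg 1 (236°, 9.1 km): east 9.1 sin 236° = -7.54, north 9.1 cos 236° = -5.09
Leg 2 (N79°E, 15.2 km): east 15.2 sin 79° = 14.92, north 15.2 cos 79° = 2.90
Leg 3 (137°, 30.5 km): east 30.5 sin 137° = 20.80, north 30.5 cos 137° = -22.31
Summing: 28.18 km east, -24.49 km north → (28.18, -24.49).

(28.18, -24.49)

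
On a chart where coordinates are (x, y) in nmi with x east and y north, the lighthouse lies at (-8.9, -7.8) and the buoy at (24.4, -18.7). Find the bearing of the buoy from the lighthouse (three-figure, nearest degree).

Δeast = 24.4 − -8.9 = 33.30; Δnorth = -18.7 − -7.8 = -10.90.
Bearing = atan2(Δeast, Δnorth) mod 360° = 108.12° ≈ 108°.

108°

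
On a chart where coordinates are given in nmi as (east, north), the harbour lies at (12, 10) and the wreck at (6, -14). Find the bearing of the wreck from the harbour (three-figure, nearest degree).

Δeast = 6 − 12 = -6.00; Δnorth = -14 − 10 = -24.00.
Bearing = atan2(Δeast, Δnorth) mod 360° = 194.04° ≈ 194°.

194°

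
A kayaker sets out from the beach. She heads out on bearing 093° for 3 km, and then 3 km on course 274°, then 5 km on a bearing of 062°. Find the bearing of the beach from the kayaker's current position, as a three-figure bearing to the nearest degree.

241°

Leg 1 (093°, 3 km): east 3 sin 93° = 3.00, north 3 cos 93° = -0.16
Leg 2 (274°, 3 km): east 3 sin 274° = -2.99, north 3 cos 274° = 0.21
Leg 3 (062°, 5 km): east 5 sin 62° = 4.41, north 5 cos 62° = 2.35
Net displacement: 4.42 east, 2.40 north. Direction back to start is (-4.42, -2.40): bearing = atan2(-4.42, -2.40) mod 360° = 241.49° ≈ 241°.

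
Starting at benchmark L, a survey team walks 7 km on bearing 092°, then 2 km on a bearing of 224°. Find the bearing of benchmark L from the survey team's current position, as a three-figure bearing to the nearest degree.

287°

Leg 1 (092°, 7 km): east 7 sin 92° = 7.00, north 7 cos 92° = -0.24
Leg 2 (224°, 2 km): east 2 sin 224° = -1.39, north 2 cos 224° = -1.44
Net displacement: 5.61 east, -1.68 north. Direction back to start is (-5.61, 1.68): bearing = atan2(-5.61, 1.68) mod 360° = 286.71° ≈ 287°.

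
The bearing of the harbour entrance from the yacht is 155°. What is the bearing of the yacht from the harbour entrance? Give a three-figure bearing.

335°

Back-bearing = 155° + 180° = 335°.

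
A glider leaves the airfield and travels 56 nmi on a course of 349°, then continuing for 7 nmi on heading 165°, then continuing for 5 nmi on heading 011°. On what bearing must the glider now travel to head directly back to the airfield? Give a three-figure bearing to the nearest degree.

Leg 1 (349°, 56 nmi): east 56 sin 349° = -10.69, north 56 cos 349° = 54.97
Leg 2 (165°, 7 nmi): east 7 sin 165° = 1.81, north 7 cos 165° = -6.76
Leg 3 (011°, 5 nmi): east 5 sin 11° = 0.95, north 5 cos 11° = 4.91
Net displacement: -7.92 east, 53.12 north. Direction back to start is (7.92, -53.12): bearing = atan2(7.92, -53.12) mod 360° = 171.52° ≈ 172°.

172°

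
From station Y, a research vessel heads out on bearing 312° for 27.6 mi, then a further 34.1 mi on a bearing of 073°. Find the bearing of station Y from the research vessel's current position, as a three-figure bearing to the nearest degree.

203°

Leg 1 (312°, 27.6 mi): east 27.6 sin 312° = -20.51, north 27.6 cos 312° = 18.47
Leg 2 (073°, 34.1 mi): east 34.1 sin 73° = 32.61, north 34.1 cos 73° = 9.97
Net displacement: 12.10 east, 28.44 north. Direction back to start is (-12.10, -28.44): bearing = atan2(-12.10, -28.44) mod 360° = 203.05° ≈ 203°.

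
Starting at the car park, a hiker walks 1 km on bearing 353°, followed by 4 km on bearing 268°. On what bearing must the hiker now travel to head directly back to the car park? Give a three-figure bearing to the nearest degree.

102°

Leg 1 (353°, 1 km): east 1 sin 353° = -0.12, north 1 cos 353° = 0.99
Leg 2 (268°, 4 km): east 4 sin 268° = -4.00, north 4 cos 268° = -0.14
Net displacement: -4.12 east, 0.85 north. Direction back to start is (4.12, -0.85): bearing = atan2(4.12, -0.85) mod 360° = 101.70° ≈ 102°.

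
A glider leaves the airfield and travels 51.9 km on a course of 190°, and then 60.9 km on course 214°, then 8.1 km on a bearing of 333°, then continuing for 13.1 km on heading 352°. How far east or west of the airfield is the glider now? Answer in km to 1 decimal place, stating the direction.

48.6 km west

Leg 1 (190°, 51.9 km): east 51.9 sin 190° = -9.01, north 51.9 cos 190° = -51.11
Leg 2 (214°, 60.9 km): east 60.9 sin 214° = -34.05, north 60.9 cos 214° = -50.49
Leg 3 (333°, 8.1 km): east 8.1 sin 333° = -3.68, north 8.1 cos 333° = 7.22
Leg 4 (352°, 13.1 km): east 13.1 sin 352° = -1.82, north 13.1 cos 352° = 12.97
Net east component: -48.57 km.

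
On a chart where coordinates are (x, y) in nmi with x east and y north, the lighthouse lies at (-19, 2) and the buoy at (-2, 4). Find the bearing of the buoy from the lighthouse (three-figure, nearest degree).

Δeast = -2 − -19 = 17.00; Δnorth = 4 − 2 = 2.00.
Bearing = atan2(Δeast, Δnorth) mod 360° = 83.29° ≈ 083°.

083°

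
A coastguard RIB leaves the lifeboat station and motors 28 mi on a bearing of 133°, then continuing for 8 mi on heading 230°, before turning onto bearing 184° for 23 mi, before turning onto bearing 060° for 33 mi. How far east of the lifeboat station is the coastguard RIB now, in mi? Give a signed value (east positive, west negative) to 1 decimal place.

Leg 1 (133°, 28 mi): east 28 sin 133° = 20.48, north 28 cos 133° = -19.10
Leg 2 (230°, 8 mi): east 8 sin 230° = -6.13, north 8 cos 230° = -5.14
Leg 3 (184°, 23 mi): east 23 sin 184° = -1.60, north 23 cos 184° = -22.94
Leg 4 (060°, 33 mi): east 33 sin 60° = 28.58, north 33 cos 60° = 16.50
Net east component: 41.32 mi.

41.3 mi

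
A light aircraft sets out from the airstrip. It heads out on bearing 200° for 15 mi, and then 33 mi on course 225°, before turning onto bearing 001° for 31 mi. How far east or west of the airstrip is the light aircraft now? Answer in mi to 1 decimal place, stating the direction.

27.9 mi west

Leg 1 (200°, 15 mi): east 15 sin 200° = -5.13, north 15 cos 200° = -14.10
Leg 2 (225°, 33 mi): east 33 sin 225° = -23.33, north 33 cos 225° = -23.33
Leg 3 (001°, 31 mi): east 31 sin 1° = 0.54, north 31 cos 1° = 31.00
Net east component: -27.92 mi.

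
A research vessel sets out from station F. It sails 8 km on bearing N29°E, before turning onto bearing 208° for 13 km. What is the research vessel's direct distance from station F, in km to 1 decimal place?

Leg 1 (N29°E, 8 km): east 8 sin 29° = 3.88, north 8 cos 29° = 7.00
Leg 2 (208°, 13 km): east 13 sin 208° = -6.10, north 13 cos 208° = -11.48
Net: -2.22 east, -4.48 north. Distance = √((-2.22)² + (-4.48)²) = 5.003 km.

5.0 km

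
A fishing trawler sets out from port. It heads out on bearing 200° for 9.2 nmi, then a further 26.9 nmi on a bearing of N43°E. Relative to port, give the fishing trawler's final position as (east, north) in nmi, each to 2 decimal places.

Leg 1 (200°, 9.2 nmi): east 9.2 sin 200° = -3.15, north 9.2 cos 200° = -8.65
Leg 2 (N43°E, 26.9 nmi): east 26.9 sin 43° = 18.35, north 26.9 cos 43° = 19.67
Summing: 15.20 nmi east, 11.03 nmi north → (15.20, 11.03).

(15.20, 11.03)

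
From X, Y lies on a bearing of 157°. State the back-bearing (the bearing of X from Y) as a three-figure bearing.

Back-bearing = 157° + 180° = 337°.

337°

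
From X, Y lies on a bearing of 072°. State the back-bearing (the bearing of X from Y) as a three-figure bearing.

252°

Back-bearing = 072° + 180° = 252°.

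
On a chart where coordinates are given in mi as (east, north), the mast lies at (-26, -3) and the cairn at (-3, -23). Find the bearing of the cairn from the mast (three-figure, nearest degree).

131°

Δeast = -3 − -26 = 23.00; Δnorth = -23 − -3 = -20.00.
Bearing = atan2(Δeast, Δnorth) mod 360° = 131.01° ≈ 131°.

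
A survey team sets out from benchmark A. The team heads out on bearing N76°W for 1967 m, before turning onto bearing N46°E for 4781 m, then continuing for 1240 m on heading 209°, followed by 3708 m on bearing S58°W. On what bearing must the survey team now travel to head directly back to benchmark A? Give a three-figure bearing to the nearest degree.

Leg 1 (N76°W, 1967 m): east 1967 sin 284° = -1908.57, north 1967 cos 284° = 475.86
Leg 2 (N46°E, 4781 m): east 4781 sin 46° = 3439.16, north 4781 cos 46° = 3321.16
Leg 3 (209°, 1240 m): east 1240 sin 209° = -601.16, north 1240 cos 209° = -1084.53
Leg 4 (S58°W, 3708 m): east 3708 sin 238° = -3144.56, north 3708 cos 238° = -1964.94
Net displacement: -2215.13 east, 747.55 north. Direction back to start is (2215.13, -747.55): bearing = atan2(2215.13, -747.55) mod 360° = 108.65° ≈ 109°.

109°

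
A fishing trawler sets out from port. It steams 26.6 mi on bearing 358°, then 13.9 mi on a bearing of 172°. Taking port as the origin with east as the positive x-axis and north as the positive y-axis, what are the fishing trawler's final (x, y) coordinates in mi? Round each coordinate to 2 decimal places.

Leg 1 (358°, 26.6 mi): east 26.6 sin 358° = -0.93, north 26.6 cos 358° = 26.58
Leg 2 (172°, 13.9 mi): east 13.9 sin 172° = 1.93, north 13.9 cos 172° = -13.76
Summing: 1.01 mi east, 12.82 mi north → (1.01, 12.82).

(1.01, 12.82)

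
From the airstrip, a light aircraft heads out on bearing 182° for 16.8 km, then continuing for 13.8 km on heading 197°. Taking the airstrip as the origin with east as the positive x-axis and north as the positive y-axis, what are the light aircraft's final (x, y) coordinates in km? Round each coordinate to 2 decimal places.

(-4.62, -29.99)

Leg 1 (182°, 16.8 km): east 16.8 sin 182° = -0.59, north 16.8 cos 182° = -16.79
Leg 2 (197°, 13.8 km): east 13.8 sin 197° = -4.03, north 13.8 cos 197° = -13.20
Summing: -4.62 km east, -29.99 km north → (-4.62, -29.99).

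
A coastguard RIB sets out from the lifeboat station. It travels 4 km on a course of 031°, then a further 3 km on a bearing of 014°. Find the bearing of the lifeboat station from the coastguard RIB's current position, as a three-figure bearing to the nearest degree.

Leg 1 (031°, 4 km): east 4 sin 31° = 2.06, north 4 cos 31° = 3.43
Leg 2 (014°, 3 km): east 3 sin 14° = 0.73, north 3 cos 14° = 2.91
Net displacement: 2.79 east, 6.34 north. Direction back to start is (-2.79, -6.34): bearing = atan2(-2.79, -6.34) mod 360° = 203.72° ≈ 204°.

204°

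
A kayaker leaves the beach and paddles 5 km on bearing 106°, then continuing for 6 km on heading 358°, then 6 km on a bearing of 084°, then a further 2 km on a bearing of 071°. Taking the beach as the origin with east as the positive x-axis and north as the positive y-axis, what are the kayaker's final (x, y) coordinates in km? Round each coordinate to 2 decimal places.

Leg 1 (106°, 5 km): east 5 sin 106° = 4.81, north 5 cos 106° = -1.38
Leg 2 (358°, 6 km): east 6 sin 358° = -0.21, north 6 cos 358° = 6.00
Leg 3 (084°, 6 km): east 6 sin 84° = 5.97, north 6 cos 84° = 0.63
Leg 4 (071°, 2 km): east 2 sin 71° = 1.89, north 2 cos 71° = 0.65
Summing: 12.46 km east, 5.90 km north → (12.46, 5.90).

(12.46, 5.90)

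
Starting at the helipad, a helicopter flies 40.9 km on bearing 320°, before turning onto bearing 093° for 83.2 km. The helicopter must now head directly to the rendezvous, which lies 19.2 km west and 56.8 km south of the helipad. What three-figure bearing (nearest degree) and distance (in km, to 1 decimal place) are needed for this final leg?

Leg 1 (320°, 40.9 km): east 40.9 sin 320° = -26.29, north 40.9 cos 320° = 31.33
Leg 2 (093°, 83.2 km): east 83.2 sin 93° = 83.09, north 83.2 cos 93° = -4.35
Current position: (56.80, 26.98). Target: (-19.2, -56.8). Remaining: Δeast = -76.00, Δnorth = -83.78.
Bearing = atan2(-76.00, -83.78) mod 360° = 222.21°; distance = √((-76.00)² + (-83.78)²) = 113.110 km.

222°, 113.1 km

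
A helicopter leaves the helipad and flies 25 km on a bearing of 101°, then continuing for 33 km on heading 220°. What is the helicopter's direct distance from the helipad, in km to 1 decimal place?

Leg 1 (101°, 25 km): east 25 sin 101° = 24.54, north 25 cos 101° = -4.77
Leg 2 (220°, 33 km): east 33 sin 220° = -21.21, north 33 cos 220° = -25.28
Net: 3.33 east, -30.05 north. Distance = √((3.33)² + (-30.05)²) = 30.233 km.

30.2 km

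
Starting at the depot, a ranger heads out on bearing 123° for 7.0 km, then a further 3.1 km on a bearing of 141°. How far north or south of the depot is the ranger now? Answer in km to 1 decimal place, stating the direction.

Leg 1 (123°, 7.0 km): east 7.0 sin 123° = 5.87, north 7.0 cos 123° = -3.81
Leg 2 (141°, 3.1 km): east 3.1 sin 141° = 1.95, north 3.1 cos 141° = -2.41
Net north component: -6.22 km.

6.2 km south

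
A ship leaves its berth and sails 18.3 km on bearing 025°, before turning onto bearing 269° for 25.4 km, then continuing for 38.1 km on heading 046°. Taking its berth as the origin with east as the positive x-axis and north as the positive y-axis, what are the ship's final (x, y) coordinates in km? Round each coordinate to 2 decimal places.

(9.74, 42.61)

Leg 1 (025°, 18.3 km): east 18.3 sin 25° = 7.73, north 18.3 cos 25° = 16.59
Leg 2 (269°, 25.4 km): east 25.4 sin 269° = -25.40, north 25.4 cos 269° = -0.44
Leg 3 (046°, 38.1 km): east 38.1 sin 46° = 27.41, north 38.1 cos 46° = 26.47
Summing: 9.74 km east, 42.61 km north → (9.74, 42.61).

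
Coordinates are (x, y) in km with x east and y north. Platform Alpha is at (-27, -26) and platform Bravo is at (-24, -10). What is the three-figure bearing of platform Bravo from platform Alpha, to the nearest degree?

011°

Δeast = -24 − -27 = 3.00; Δnorth = -10 − -26 = 16.00.
Bearing = atan2(Δeast, Δnorth) mod 360° = 10.62° ≈ 011°.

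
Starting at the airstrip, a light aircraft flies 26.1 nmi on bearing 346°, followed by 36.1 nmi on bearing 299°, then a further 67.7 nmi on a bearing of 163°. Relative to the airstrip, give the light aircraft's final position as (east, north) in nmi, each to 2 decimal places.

Leg 1 (346°, 26.1 nmi): east 26.1 sin 346° = -6.31, north 26.1 cos 346° = 25.32
Leg 2 (299°, 36.1 nmi): east 36.1 sin 299° = -31.57, north 36.1 cos 299° = 17.50
Leg 3 (163°, 67.7 nmi): east 67.7 sin 163° = 19.79, north 67.7 cos 163° = -64.74
Summing: -18.09 nmi east, -21.92 nmi north → (-18.09, -21.92).

(-18.09, -21.92)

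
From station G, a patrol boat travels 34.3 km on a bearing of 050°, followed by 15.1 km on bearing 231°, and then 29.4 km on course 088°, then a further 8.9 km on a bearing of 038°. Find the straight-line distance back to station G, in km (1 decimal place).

53.5 km

Leg 1 (050°, 34.3 km): east 34.3 sin 50° = 26.28, north 34.3 cos 50° = 22.05
Leg 2 (231°, 15.1 km): east 15.1 sin 231° = -11.73, north 15.1 cos 231° = -9.50
Leg 3 (088°, 29.4 km): east 29.4 sin 88° = 29.38, north 29.4 cos 88° = 1.03
Leg 4 (038°, 8.9 km): east 8.9 sin 38° = 5.48, north 8.9 cos 38° = 7.01
Net: 49.40 east, 20.58 north. Distance = √((49.40)² + (20.58)²) = 53.519 km.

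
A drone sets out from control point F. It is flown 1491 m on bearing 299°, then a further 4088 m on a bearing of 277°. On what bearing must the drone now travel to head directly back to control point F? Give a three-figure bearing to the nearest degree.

103°

Leg 1 (299°, 1491 m): east 1491 sin 299° = -1304.06, north 1491 cos 299° = 722.85
Leg 2 (277°, 4088 m): east 4088 sin 277° = -4057.53, north 4088 cos 277° = 498.20
Net displacement: -5361.59 east, 1221.05 north. Direction back to start is (5361.59, -1221.05): bearing = atan2(5361.59, -1221.05) mod 360° = 102.83° ≈ 103°.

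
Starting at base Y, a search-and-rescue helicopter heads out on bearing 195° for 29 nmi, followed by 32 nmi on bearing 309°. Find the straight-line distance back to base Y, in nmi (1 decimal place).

33.3 nmi

Leg 1 (195°, 29 nmi): east 29 sin 195° = -7.51, north 29 cos 195° = -28.01
Leg 2 (309°, 32 nmi): east 32 sin 309° = -24.87, north 32 cos 309° = 20.14
Net: -32.37 east, -7.87 north. Distance = √((-32.37)² + (-7.87)²) = 33.318 nmi.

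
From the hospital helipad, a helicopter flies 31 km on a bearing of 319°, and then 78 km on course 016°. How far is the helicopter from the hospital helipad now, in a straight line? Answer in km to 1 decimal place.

98.4 km

Leg 1 (319°, 31 km): east 31 sin 319° = -20.34, north 31 cos 319° = 23.40
Leg 2 (016°, 78 km): east 78 sin 16° = 21.50, north 78 cos 16° = 74.98
Net: 1.16 east, 98.37 north. Distance = √((1.16)² + (98.37)²) = 98.381 km.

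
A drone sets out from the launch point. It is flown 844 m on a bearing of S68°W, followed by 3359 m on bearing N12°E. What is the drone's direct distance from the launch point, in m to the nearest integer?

2971 m

Leg 1 (S68°W, 844 m): east 844 sin 248° = -782.54, north 844 cos 248° = -316.17
Leg 2 (N12°E, 3359 m): east 3359 sin 12° = 698.38, north 3359 cos 12° = 3285.60
Net: -84.17 east, 2969.43 north. Distance = √((-84.17)² + (2969.43)²) = 2970.622 m.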